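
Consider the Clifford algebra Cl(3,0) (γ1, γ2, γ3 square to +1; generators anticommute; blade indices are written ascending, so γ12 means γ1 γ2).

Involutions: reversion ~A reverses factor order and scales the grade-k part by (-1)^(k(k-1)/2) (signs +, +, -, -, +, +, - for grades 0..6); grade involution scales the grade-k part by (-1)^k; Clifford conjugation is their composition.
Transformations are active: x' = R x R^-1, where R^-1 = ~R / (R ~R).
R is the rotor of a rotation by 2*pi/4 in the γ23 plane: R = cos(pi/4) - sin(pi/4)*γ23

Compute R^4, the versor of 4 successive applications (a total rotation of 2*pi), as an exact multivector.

Half-angle bookkeeping: 4 applications in γ23 add up to rotor phase 4*pi/4 = pi, so R^4 = cos(pi) - sin(pi)*γ23.
cos(pi) = -1 and sin(pi) = 0, so R^4 = -1. The total rotation 2*pi is 1 full turn, so every vector returns to itself, yet the rotor is -1, on the OTHER sheet of the double cover (an odd number of 2*pi turns).
Answer: -1


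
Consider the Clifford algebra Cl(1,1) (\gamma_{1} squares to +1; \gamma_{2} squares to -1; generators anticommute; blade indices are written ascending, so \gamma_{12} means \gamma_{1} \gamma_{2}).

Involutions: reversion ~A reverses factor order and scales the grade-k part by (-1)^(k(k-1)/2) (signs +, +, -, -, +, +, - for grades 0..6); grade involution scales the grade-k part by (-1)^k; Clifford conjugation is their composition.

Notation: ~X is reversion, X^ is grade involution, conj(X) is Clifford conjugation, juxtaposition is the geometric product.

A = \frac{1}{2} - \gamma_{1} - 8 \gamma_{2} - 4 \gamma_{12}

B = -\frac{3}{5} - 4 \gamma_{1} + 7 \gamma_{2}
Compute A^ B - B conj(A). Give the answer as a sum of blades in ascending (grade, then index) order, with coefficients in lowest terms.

first term: -\frac{603}{10} + \frac{127}{5} \gamma_{1} - \frac{173}{10} \gamma_{2} + \frac{207}{5} \gamma_{12}
second term: -\frac{603}{10} + \frac{127}{5} \gamma_{1} - \frac{173}{10} \gamma_{2} - \frac{207}{5} \gamma_{12}
Answer: \frac{414}{5} \gamma_{12}


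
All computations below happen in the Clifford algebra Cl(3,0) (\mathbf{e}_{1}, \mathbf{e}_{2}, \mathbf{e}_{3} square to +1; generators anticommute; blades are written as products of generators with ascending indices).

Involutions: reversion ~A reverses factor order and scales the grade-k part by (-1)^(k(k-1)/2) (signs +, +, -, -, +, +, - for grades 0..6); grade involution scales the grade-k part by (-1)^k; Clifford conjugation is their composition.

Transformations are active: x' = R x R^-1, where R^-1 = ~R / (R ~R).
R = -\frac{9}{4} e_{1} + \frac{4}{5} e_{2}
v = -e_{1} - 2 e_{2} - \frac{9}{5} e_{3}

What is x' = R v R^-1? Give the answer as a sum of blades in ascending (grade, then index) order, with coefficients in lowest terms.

~R = -\frac{9}{4} e_{1} + \frac{4}{5} e_{2}, and R ~R = \frac{2281}{400}, so R^-1 = ~R / (\frac{2281}{400}).
R v = \frac{13}{20} + \frac{53}{10} e_{1} e_{2} + \frac{81}{20} e_{1} e_{3} - \frac{36}{25} e_{2} e_{3}
Answer: \frac{1111}{2281} e_{1} + \frac{4978}{2281} e_{2} + \frac{9}{5} e_{3}


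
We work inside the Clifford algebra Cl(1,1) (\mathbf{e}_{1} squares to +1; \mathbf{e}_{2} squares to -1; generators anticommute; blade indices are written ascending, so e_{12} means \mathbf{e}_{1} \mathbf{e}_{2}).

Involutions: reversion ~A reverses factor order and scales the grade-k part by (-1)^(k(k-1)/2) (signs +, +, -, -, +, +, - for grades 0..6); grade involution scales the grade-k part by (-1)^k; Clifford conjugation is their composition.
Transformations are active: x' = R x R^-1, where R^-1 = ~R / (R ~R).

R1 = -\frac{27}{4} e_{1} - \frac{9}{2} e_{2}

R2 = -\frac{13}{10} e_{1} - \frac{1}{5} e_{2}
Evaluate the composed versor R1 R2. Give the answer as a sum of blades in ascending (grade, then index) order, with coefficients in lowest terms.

Distribute over the terms of R1 (each basis-blade product reordered to ascending indices, repeated generators contracted through their squares):
(-\frac{27}{4} e_{1}) R2 = \frac{351}{40} + \frac{27}{20} e_{12}
(-\frac{9}{2} e_{2}) R2 = -\frac{9}{10} - \frac{117}{20} e_{12}
Summing the partial products and collecting blades:
Answer: \frac{63}{8} - \frac{9}{2} e_{12}


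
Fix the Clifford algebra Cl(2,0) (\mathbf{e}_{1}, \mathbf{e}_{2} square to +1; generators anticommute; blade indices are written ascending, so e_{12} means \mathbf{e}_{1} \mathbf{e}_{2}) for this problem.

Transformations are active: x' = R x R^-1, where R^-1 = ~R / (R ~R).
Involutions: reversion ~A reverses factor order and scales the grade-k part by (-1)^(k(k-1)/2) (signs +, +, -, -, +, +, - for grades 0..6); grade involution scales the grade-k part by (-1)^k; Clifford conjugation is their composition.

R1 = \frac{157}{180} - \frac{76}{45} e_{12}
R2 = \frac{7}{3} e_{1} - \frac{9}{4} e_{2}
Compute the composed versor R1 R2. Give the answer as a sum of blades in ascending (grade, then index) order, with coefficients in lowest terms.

Distribute over the terms of R1 (each basis-blade product reordered to ascending indices, repeated generators contracted through their squares):
(\frac{157}{180}) R2 = \frac{1099}{540} e_{1} - \frac{157}{80} e_{2}
(-\frac{76}{45} e_{12}) R2 = \frac{19}{5} e_{1} + \frac{532}{135} e_{2}
Summing the partial products and collecting blades:
Answer: \frac{3151}{540} e_{1} + \frac{4273}{2160} e_{2}


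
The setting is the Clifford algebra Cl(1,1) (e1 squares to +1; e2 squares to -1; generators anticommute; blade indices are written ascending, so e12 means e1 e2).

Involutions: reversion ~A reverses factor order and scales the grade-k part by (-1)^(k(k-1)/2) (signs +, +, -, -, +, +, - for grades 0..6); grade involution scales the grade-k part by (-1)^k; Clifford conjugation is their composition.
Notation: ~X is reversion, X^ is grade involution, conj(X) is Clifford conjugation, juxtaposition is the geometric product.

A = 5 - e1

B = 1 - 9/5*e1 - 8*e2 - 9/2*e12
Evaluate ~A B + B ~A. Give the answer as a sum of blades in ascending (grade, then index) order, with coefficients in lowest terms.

first term: 34/5 - 10*e1 - 71/2*e2 - 29/2*e12
second term: 34/5 - 10*e1 - 89/2*e2 - 61/2*e12
Answer: 68/5 - 20*e1 - 80*e2 - 45*e12


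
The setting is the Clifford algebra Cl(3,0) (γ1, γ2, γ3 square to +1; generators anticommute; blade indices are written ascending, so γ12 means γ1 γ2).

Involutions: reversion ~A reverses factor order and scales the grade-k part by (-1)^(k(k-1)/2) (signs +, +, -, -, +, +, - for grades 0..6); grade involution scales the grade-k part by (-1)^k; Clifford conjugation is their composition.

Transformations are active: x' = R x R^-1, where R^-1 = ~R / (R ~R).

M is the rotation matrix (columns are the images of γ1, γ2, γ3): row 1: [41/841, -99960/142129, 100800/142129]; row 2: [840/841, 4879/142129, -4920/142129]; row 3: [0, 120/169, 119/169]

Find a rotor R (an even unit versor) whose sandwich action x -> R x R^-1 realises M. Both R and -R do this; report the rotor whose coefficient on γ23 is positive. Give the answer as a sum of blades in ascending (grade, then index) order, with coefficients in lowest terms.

Method: write R = a + b12*γ12 + b13*γ13 + b23*γ23 with a^2 + b12^2 + b13^2 + b23^2 = 1 (so R^-1 = ~R). Expanding the columns R e_j ~R gives tr M = 4a^2 - 1 and, from the antisymmetric part, M21 - M12 = -4a*b12, M13 - M31 = 4a*b13, M32 - M23 = -4a*b23.
Here tr M = 111887/142129, so a^2 = (1 + tr M)/4 = 63504/142129 and a = ±252/377. Taking a = 252/377: M21 - M12 = 241920/142129, M13 - M31 = 100800/142129, M32 - M23 = 105840/142129, giving b12 = -240/377, b13 = 100/377, b23 = -105/377, i.e. R = 252/377 - 240/377*γ12 + 100/377*γ13 - 105/377*γ23.
Its γ23 coefficient is negative, so report the other preimage -R.
Answer: -252/377 + 240/377*γ12 - 100/377*γ13 + 105/377*γ23. Uniqueness: Spin(3) -> SO(3) maps R and -R to the same rotation of trace 111887/142129; fixing the sign of the γ23 coefficient removes the ambiguity.


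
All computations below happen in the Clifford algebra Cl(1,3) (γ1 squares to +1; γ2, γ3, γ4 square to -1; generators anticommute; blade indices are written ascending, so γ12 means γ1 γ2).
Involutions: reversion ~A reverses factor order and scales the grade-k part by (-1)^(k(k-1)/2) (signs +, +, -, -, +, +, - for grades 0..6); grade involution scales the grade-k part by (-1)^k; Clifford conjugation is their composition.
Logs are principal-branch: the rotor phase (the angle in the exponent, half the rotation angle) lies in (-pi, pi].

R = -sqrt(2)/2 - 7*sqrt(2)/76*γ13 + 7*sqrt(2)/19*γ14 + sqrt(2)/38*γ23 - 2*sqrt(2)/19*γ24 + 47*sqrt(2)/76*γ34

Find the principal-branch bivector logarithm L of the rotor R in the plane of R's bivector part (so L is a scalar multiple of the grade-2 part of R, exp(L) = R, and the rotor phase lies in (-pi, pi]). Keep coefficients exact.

The scalar part of R is -sqrt(2)/2, so the principal-branch rotor phase is pinned; divide the bivector part by its sine to get the unit plane — L is the phase times that plane.
Concretely: cos(phase) = -sqrt(2)/2 gives phase = ±3*pi/4, and since phase/sin(phase) is even the sign is immaterial: L = (phase/sin(phase)) * <R>_2 = (3*sqrt(2)*pi/4) * <R>_2.
Answer: -21*pi/152*γ13 + 21*pi/38*γ14 + 3*pi/76*γ23 - 3*pi/19*γ24 + 141*pi/152*γ34


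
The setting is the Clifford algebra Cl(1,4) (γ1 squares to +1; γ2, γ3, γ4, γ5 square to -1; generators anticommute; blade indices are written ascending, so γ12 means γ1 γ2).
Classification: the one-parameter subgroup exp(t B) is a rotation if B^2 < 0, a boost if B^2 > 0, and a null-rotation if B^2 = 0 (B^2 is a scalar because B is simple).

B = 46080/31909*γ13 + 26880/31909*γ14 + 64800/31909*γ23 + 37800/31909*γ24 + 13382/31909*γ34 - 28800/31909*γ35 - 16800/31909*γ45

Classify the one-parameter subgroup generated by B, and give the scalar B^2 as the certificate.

B^2 term by term: the squares give (46080/31909)^2*(γ13)^2 + (26880/31909)^2*(γ14)^2 + (64800/31909)^2*(γ23)^2 + (37800/31909)^2*(γ24)^2 + (13382/31909)^2*(γ34)^2 + (-28800/31909)^2*(γ35)^2 + (-16800/31909)^2*(γ45)^2 = 2123366400/1018184281*(+1) + 722534400/1018184281*(+1) + 4199040000/1018184281*(-1) + 1428840000/1018184281*(-1) + 179077924/1018184281*(-1) + 829440000/1018184281*(-1) + 282240000/1018184281*(-1) = -4 (each basis 2-blade squares to minus the product of its generators' squares); cross terms between blades sharing an index anticommute and cancel; the commuting (index-disjoint) pairs give grade-4 terms 2*c*c'*(blade product), which cancel blade by blade — γ1234: -3483648000/1018184281 + 3483648000/1018184281 = 0; γ1345: -1548288000/1018184281 + 1548288000/1018184281 = 0; γ2345: -2177280000/1018184281 + 2177280000/1018184281 = 0 — confirming B is simple. So B^2 = -4.
Answer: rotation, certificate B^2 = -4. Note: conjugating B changes its blade decomposition but never the scalar B^2 = -4, whose sign settles the classification.


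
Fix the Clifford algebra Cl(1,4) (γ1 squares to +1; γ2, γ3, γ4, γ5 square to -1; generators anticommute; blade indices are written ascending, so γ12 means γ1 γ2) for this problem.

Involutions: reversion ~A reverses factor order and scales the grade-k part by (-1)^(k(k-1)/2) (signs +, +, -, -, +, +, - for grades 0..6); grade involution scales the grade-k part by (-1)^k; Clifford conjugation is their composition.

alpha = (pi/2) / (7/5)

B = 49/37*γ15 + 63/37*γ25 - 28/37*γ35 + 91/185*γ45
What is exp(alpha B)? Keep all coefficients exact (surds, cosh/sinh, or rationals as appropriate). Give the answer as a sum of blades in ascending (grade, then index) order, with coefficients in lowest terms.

B^2 term by term: the squares give (49/37)^2*(γ15)^2 + (63/37)^2*(γ25)^2 + (-28/37)^2*(γ35)^2 + (91/185)^2*(γ45)^2 = 2401/1369*(+1) + 3969/1369*(-1) + 784/1369*(-1) + 8281/34225*(-1) = -49/25 (each basis 2-blade squares to minus the product of its generators' squares); cross terms between blades sharing an index anticommute and cancel. So B^2 = -49/25.
B^2 = -49/25 — the negative square puts this in the circular regime; l = 7/5, alpha*l = pi/2, so exp(alpha B) = cos(pi/2) + (sin(pi/2)/(7/5))*B = 0 + (5/7)*B.
Answer: 35/37*γ15 + 45/37*γ25 - 20/37*γ35 + 13/37*γ45


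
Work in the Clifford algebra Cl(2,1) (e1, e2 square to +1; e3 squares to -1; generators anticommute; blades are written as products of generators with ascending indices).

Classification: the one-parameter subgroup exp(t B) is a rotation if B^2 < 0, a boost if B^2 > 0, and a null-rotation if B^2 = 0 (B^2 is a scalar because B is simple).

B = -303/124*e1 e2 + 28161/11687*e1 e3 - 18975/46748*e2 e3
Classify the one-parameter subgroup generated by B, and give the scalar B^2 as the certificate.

B^2 term by term: the squares give (-303/124)^2*(e1 e2)^2 + (28161/11687)^2*(e1 e3)^2 + (-18975/46748)^2*(e2 e3)^2 = 91809/15376*(-1) + 793041921/136585969*(+1) + 360050625/2185375504*(+1) = 0 (each basis 2-blade squares to minus the product of its generators' squares); cross terms between blades sharing an index anticommute and cancel. So B^2 = 0.
Answer: null-rotation, certificate B^2 = 0. The invariant at work: B^2 = 0 is unchanged by conjugation, hence its sign classifies the subgroup whatever basis B is written in.


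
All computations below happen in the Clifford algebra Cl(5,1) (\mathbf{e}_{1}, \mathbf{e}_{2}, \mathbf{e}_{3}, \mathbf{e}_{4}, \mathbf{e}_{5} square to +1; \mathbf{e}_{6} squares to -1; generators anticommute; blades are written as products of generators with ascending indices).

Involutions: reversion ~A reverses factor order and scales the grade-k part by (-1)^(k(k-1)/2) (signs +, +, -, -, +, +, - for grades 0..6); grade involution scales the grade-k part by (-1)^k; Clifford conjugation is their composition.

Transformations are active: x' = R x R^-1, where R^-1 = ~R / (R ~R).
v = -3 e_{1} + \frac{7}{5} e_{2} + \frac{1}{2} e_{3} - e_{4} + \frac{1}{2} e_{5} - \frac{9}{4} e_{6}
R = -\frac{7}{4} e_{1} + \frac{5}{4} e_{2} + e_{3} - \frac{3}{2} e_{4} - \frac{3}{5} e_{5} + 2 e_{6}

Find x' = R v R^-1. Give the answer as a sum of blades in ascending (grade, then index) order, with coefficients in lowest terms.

~R = -\frac{7}{4} e_{1} + \frac{5}{4} e_{2} + e_{3} - \frac{3}{2} e_{4} - \frac{3}{5} e_{5} + 2 e_{6}, and R ~R = \frac{847}{200}, so R^-1 = ~R / (\frac{847}{200}).
R v = \frac{66}{5} + \frac{13}{10} e_{1} e_{2} + \frac{17}{8} e_{1} e_{3} - \frac{11}{4} e_{1} e_{4} - \frac{107}{40} e_{1} e_{5} + \frac{159}{16} e_{1} e_{6} - \frac{31}{40} e_{2} e_{3} + \frac{17}{20} e_{2} e_{4} + \frac{293}{200} e_{2} e_{5} - \frac{449}{80} e_{2} e_{6} - \frac{1}{4} e_{3} e_{4} + \frac{4}{5} e_{3} e_{5} - \frac{13}{4} e_{3} e_{6} - \frac{27}{20} e_{4} e_{5} + \frac{43}{8} e_{4} e_{6} + \frac{7}{20} e_{5} e_{6}
Answer: -\frac{87}{11} e_{1} + \frac{2461}{385} e_{2} + \frac{883}{154} e_{3} - \frac{643}{77} e_{4} - \frac{653}{154} e_{5} + \frac{4533}{308} e_{6}


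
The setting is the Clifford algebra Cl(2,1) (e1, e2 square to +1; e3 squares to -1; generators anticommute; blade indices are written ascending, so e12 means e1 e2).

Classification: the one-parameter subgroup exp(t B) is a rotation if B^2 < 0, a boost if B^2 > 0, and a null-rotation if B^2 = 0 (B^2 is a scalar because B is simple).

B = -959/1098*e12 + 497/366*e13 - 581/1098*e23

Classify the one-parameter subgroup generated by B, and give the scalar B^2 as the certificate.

B^2 term by term: the squares give (-959/1098)^2*(e12)^2 + (497/366)^2*(e13)^2 + (-581/1098)^2*(e23)^2 = 919681/1205604*(-1) + 247009/133956*(+1) + 337561/1205604*(+1) = 49/36 (each basis 2-blade squares to minus the product of its generators' squares); cross terms between blades sharing an index anticommute and cancel. So B^2 = 49/36.
Answer: boost, certificate B^2 = 49/36. No conjugation can change B^2 = 49/36; the sign gives the class.


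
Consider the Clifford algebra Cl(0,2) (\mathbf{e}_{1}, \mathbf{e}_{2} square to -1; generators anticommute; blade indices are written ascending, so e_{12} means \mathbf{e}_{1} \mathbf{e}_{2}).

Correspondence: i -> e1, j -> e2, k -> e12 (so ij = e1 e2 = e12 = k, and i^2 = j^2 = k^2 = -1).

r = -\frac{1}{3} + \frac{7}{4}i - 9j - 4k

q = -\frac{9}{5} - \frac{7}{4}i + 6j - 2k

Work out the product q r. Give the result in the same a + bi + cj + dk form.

In blades: q = -\frac{9}{5} - \frac{7}{4} e_{1} + 6 e_{2} - 2 e_{12}, r = -\frac{1}{3} + \frac{7}{4} e_{1} - 9 e_{2} - 4 e_{12}.
Distribute q over r term by term (generator squares from the signature, products reordered to ascending indices): (-\frac{9}{5})*r = \frac{3}{5} - \frac{63}{20} e_{1} + \frac{81}{5} e_{2} + \frac{36}{5} e_{12}; (-\frac{7}{4} e_{1})*r = \frac{49}{16} + \frac{7}{12} e_{1} - 7 e_{2} + \frac{63}{4} e_{12}; (6 e_{2})*r = 54 - 24 e_{1} - 2 e_{2} - \frac{21}{2} e_{12}; (-2 e_{12})*r = -8 - 18 e_{1} - \frac{7}{2} e_{2} + \frac{2}{3} e_{12}.
Sum: \frac{3973}{80} - \frac{1337}{30} e_{1} + \frac{37}{10} e_{2} + \frac{787}{60} e_{12}; translating back through the correspondence:
Answer: \frac{3973}{80} - \frac{1337}{30}i + \frac{37}{10}j + \frac{787}{60}k


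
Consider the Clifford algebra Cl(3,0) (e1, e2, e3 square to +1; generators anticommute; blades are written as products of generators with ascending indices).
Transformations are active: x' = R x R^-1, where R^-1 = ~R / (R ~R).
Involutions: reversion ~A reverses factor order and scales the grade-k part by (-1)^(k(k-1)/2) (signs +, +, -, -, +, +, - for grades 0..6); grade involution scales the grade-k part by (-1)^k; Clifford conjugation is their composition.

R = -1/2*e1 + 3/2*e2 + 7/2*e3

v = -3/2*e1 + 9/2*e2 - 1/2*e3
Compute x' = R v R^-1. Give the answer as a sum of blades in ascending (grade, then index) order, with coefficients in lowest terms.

~R = -1/2*e1 + 3/2*e2 + 7/2*e3, and R ~R = 59/4, so R^-1 = ~R / (59/4).
R v = 23/4 + 11/2*e1 e3 - 33/2*e2 e3
Answer: 131/118*e1 - 393/118*e2 + 381/118*e3


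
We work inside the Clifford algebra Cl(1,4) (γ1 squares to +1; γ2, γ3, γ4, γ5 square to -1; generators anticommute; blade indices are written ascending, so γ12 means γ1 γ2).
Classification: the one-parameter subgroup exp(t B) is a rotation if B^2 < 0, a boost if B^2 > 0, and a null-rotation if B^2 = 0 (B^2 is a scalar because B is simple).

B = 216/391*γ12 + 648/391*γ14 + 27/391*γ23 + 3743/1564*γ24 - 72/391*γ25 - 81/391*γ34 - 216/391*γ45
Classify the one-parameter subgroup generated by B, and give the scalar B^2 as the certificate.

B^2 term by term: the squares give (216/391)^2*(γ12)^2 + (648/391)^2*(γ14)^2 + (27/391)^2*(γ23)^2 + (3743/1564)^2*(γ24)^2 + (-72/391)^2*(γ25)^2 + (-81/391)^2*(γ34)^2 + (-216/391)^2*(γ45)^2 = 46656/152881*(+1) + 419904/152881*(+1) + 729/152881*(-1) + 14010049/2446096*(-1) + 5184/152881*(-1) + 6561/152881*(-1) + 46656/152881*(-1) = -49/16 (each basis 2-blade squares to minus the product of its generators' squares); cross terms between blades sharing an index anticommute and cancel; the commuting (index-disjoint) pairs give grade-4 terms 2*c*c'*(blade product), which cancel blade by blade — γ1234: -34992/152881 + 34992/152881 = 0; γ1245: -93312/152881 + 93312/152881 = 0; γ2345: -11664/152881 + 11664/152881 = 0 — confirming B is simple. So B^2 = -49/16.
Answer: rotation, certificate B^2 = -49/16. Why this suffices: the scalar -49/16 survives any versor conjugation, so its sign alone determines the class however B is presented.


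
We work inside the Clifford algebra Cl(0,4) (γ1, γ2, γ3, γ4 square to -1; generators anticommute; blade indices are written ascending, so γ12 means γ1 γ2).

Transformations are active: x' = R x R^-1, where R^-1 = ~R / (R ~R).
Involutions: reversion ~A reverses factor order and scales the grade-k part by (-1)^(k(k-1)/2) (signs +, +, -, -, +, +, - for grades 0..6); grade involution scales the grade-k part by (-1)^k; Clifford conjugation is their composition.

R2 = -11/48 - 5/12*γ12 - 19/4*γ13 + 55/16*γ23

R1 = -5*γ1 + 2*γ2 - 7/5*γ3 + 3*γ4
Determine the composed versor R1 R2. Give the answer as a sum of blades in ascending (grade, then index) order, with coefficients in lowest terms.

Distribute over the terms of R1 (each basis-blade product reordered to ascending indices, repeated generators contracted through their squares):
(-5*γ1) R2 = 55/48*γ1 - 25/12*γ2 - 95/4*γ3 - 275/16*γ123
(2*γ2) R2 = -5/6*γ1 - 11/24*γ2 - 55/8*γ3 + 19/2*γ123
(-7/5*γ3) R2 = 133/20*γ1 - 77/16*γ2 + 77/240*γ3 + 7/12*γ123
(3*γ4) R2 = -11/16*γ4 - 5/4*γ124 - 57/4*γ134 + 165/16*γ234
Summing the partial products and collecting blades:
Answer: 557/80*γ1 - 353/48*γ2 - 7273/240*γ3 - 11/16*γ4 - 341/48*γ123 - 5/4*γ124 - 57/4*γ134 + 165/16*γ234


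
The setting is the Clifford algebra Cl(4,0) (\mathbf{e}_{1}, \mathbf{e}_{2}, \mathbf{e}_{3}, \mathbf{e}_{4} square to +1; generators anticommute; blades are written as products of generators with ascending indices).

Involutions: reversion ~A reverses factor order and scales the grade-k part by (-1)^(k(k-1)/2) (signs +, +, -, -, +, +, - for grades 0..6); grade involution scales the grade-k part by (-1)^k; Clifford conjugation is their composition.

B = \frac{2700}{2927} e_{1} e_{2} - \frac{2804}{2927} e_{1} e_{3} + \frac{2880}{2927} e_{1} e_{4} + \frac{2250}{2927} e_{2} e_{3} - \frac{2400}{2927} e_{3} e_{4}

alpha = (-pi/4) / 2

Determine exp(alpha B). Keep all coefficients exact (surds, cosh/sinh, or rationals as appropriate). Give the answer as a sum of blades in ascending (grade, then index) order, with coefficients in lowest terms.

B^2 term by term: the squares give (\frac{2700}{2927})^2*(e_{1} e_{2})^2 + (-\frac{2804}{2927})^2*(e_{1} e_{3})^2 + (\frac{2880}{2927})^2*(e_{1} e_{4})^2 + (\frac{2250}{2927})^2*(e_{2} e_{3})^2 + (-\frac{2400}{2927})^2*(e_{3} e_{4})^2 = \frac{7290000}{8567329}*(-1) + \frac{7862416}{8567329}*(-1) + \frac{8294400}{8567329}*(-1) + \frac{5062500}{8567329}*(-1) + \frac{5760000}{8567329}*(-1) = -4 (each basis 2-blade squares to minus the product of its generators' squares); cross terms between blades sharing an index anticommute and cancel; the commuting (index-disjoint) pairs give grade-4 terms 2*c*c'*(blade product), which cancel blade by blade — e_{1} e_{2} e_{3} e_{4}: -\frac{12960000}{8567329} + \frac{12960000}{8567329} = 0 — confirming B is simple. So B^2 = -4.
B^2 = -4 — B^2 < 0, so the exponential closes trigonometrically: l = 2, alpha*l = - \frac{\pi}{4}, so exp(alpha B) = cos(- \frac{\pi}{4}) + (sin(- \frac{\pi}{4})/2)*B = \frac{\sqrt{2}}{2} + (- \frac{\sqrt{2}}{4})*B.
Answer: \frac{\sqrt{2}}{2} - \frac{675 \sqrt{2}}{2927} e_{1} e_{2} + \frac{701 \sqrt{2}}{2927} e_{1} e_{3} - \frac{720 \sqrt{2}}{2927} e_{1} e_{4} - \frac{1125 \sqrt{2}}{5854} e_{2} e_{3} + \frac{600 \sqrt{2}}{2927} e_{3} e_{4}


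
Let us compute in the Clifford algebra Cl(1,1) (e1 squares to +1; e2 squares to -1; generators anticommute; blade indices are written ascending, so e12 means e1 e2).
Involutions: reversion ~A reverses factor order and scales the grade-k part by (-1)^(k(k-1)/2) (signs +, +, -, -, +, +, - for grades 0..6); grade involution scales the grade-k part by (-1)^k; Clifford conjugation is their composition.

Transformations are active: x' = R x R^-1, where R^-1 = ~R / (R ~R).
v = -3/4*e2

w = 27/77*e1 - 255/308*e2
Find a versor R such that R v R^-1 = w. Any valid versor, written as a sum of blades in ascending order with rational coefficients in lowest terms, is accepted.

R = v + w = 27/77*e1 - 243/154*e2 works: the equal norms (-9/16) guarantee its sandwich swaps v into w.
Answer: 27/77*e1 - 243/154*e2


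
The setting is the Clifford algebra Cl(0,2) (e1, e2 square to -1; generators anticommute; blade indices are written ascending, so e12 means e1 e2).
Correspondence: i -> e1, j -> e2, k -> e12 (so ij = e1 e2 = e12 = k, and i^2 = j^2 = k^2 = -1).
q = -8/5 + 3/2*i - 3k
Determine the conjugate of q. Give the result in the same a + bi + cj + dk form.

In blades: q = -8/5 + 3/2*e1 - 3*e12.
Conjugation here is Clifford conjugation: the scalar is fixed and the grade-1 and grade-2 blades all flip sign, giving -8/5 - 3/2*e1 + 3*e12; translating back:
Answer: -8/5 - 3/2*i + 3k


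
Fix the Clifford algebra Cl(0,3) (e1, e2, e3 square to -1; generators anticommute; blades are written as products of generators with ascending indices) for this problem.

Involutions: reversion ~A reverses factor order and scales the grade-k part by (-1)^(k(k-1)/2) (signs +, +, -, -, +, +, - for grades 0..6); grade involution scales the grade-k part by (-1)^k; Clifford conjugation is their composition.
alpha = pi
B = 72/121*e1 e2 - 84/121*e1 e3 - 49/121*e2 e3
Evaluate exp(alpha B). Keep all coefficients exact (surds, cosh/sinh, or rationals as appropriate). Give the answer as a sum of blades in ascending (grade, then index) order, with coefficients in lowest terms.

B^2 term by term: the squares give (72/121)^2*(e1 e2)^2 + (-84/121)^2*(e1 e3)^2 + (-49/121)^2*(e2 e3)^2 = 5184/14641*(-1) + 7056/14641*(-1) + 2401/14641*(-1) = -1 (each basis 2-blade squares to minus the product of its generators' squares); cross terms between blades sharing an index anticommute and cancel. So B^2 = -1.
B^2 = -1 — since the square is negative, the closed form is circular: l = 1, alpha*l = pi, so exp(alpha B) = cos(pi) + (sin(pi)/1)*B = -1 + (0)*B.
Answer: -1


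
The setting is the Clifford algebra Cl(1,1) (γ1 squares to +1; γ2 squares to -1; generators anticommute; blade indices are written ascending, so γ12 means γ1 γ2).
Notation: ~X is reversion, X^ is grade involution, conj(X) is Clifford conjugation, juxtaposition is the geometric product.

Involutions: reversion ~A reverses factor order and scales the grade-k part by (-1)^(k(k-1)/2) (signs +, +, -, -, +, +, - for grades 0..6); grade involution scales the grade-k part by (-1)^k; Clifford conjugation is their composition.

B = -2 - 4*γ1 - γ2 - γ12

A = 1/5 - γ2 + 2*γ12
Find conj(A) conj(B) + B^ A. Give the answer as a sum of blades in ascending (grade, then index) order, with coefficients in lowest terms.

first term: -17/5 + 19/5*γ1 + 31/5*γ2 + 1/5*γ12
second term: -7/5 + 9/5*γ1 + 51/5*γ2 - 41/5*γ12
Answer: -24/5 + 28/5*γ1 + 82/5*γ2 - 8*γ12


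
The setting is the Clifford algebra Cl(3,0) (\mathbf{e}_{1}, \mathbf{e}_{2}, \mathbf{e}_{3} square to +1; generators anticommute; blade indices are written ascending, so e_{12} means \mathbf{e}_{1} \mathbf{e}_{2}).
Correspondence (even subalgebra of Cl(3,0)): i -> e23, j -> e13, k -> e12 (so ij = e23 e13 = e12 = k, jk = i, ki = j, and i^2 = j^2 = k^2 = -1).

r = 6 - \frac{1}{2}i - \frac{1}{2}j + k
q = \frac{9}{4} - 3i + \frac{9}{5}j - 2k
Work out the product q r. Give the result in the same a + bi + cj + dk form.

In blades: q = \frac{9}{4} - 2 e_{12} + \frac{9}{5} e_{13} - 3 e_{23}, r = 6 + e_{12} - \frac{1}{2} e_{13} - \frac{1}{2} e_{23}.
Distribute q over r term by term (generator squares from the signature, products reordered to ascending indices): (\frac{9}{4})*r = \frac{27}{2} + \frac{9}{4} e_{12} - \frac{9}{8} e_{13} - \frac{9}{8} e_{23}; (-2 e_{12})*r = 2 - 12 e_{12} + e_{13} - e_{23}; (\frac{9}{5} e_{13})*r = \frac{9}{10} + \frac{9}{10} e_{12} + \frac{54}{5} e_{13} + \frac{9}{5} e_{23}; (-3 e_{23})*r = -\frac{3}{2} + \frac{3}{2} e_{12} + 3 e_{13} - 18 e_{23}.
Sum: \frac{149}{10} - \frac{147}{20} e_{12} + \frac{547}{40} e_{13} - \frac{733}{40} e_{23}; translating back through the correspondence:
Answer: \frac{149}{10} - \frac{733}{40}i + \frac{547}{40}j - \frac{147}{20}k


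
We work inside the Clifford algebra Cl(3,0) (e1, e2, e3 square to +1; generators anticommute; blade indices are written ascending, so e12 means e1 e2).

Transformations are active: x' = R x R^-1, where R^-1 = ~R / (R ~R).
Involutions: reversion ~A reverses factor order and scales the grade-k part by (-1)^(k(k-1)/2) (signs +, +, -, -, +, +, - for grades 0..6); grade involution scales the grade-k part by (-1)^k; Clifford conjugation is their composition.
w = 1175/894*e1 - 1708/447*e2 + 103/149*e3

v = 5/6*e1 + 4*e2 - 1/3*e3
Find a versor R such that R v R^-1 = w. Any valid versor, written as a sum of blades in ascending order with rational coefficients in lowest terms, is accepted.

Construction: equal norms (both 605/36) license R = v + w = 320/149*e1 + 80/447*e2 + 160/447*e3 — nothing changes along that direction, while (v - w)/2 changes sign, so v maps onto w.
Answer: 320/149*e1 + 80/447*e2 + 160/447*e3


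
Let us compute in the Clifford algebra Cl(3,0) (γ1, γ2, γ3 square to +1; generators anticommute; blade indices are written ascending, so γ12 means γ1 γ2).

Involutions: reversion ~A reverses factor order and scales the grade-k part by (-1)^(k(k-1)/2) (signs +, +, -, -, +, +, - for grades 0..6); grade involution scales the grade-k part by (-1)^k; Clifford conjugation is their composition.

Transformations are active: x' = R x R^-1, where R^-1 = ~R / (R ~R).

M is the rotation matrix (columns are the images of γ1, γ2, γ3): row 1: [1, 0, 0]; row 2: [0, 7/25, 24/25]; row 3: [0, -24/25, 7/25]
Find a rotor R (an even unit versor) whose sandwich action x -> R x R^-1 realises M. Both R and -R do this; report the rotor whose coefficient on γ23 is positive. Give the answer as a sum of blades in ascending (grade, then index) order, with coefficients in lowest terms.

Method: write R = a + b12*γ12 + b13*γ13 + b23*γ23 with a^2 + b12^2 + b13^2 + b23^2 = 1 (so R^-1 = ~R). Expanding the columns R e_j ~R gives tr M = 4a^2 - 1 and, from the antisymmetric part, M21 - M12 = -4a*b12, M13 - M31 = 4a*b13, M32 - M23 = -4a*b23.
Here tr M = 39/25, so a^2 = (1 + tr M)/4 = 16/25 and a = ±4/5. Taking a = 4/5: M21 - M12 = 0, M13 - M31 = 0, M32 - M23 = -48/25, giving b12 = 0, b13 = 0, b23 = 3/5, i.e. R = 4/5 + 3/5*γ23.
Its γ23 coefficient is already positive.
Answer: 4/5 + 3/5*γ23. Why the constraint matters: R and -R act identically through the sandwich — M has trace 39/25 either way — so only the sign condition on γ23 picks one of the two preimages.


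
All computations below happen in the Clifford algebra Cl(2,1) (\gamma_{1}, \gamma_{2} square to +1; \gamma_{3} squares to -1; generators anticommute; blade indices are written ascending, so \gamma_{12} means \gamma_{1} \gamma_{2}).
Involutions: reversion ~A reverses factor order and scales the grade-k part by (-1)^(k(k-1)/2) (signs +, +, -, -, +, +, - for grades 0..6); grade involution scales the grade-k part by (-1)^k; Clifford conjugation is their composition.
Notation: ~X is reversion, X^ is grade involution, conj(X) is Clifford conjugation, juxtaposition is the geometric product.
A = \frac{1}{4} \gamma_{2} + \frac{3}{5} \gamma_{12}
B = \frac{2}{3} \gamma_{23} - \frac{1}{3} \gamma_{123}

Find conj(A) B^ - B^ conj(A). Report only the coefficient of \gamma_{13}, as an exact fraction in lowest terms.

first term: \frac{1}{30} \gamma_{3} - \frac{19}{60} \gamma_{13}
second term: \frac{11}{30} \gamma_{3} + \frac{29}{60} \gamma_{13}
Answer: -\frac{4}{5}


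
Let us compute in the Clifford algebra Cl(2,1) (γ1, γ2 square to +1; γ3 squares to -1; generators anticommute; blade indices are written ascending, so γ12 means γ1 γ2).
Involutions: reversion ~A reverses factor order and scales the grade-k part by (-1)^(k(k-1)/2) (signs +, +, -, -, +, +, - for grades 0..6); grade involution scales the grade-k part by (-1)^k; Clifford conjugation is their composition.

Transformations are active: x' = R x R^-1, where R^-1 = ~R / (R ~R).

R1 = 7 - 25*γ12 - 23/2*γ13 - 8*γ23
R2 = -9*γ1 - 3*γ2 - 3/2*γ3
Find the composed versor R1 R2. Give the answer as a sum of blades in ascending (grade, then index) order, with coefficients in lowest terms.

Distribute over the terms of R2 (each basis-blade product reordered to ascending indices, repeated generators contracted through their squares):
R1 (-9*γ1) = -63*γ1 - 225*γ2 - 207/2*γ3 + 72*γ123
R1 (-3*γ2) = 75*γ1 - 21*γ2 - 24*γ3 - 69/2*γ123
R1 (-3/2*γ3) = -69/4*γ1 - 12*γ2 - 21/2*γ3 + 75/2*γ123
Summing the partial products and collecting blades:
Answer: -21/4*γ1 - 258*γ2 - 138*γ3 + 75*γ123


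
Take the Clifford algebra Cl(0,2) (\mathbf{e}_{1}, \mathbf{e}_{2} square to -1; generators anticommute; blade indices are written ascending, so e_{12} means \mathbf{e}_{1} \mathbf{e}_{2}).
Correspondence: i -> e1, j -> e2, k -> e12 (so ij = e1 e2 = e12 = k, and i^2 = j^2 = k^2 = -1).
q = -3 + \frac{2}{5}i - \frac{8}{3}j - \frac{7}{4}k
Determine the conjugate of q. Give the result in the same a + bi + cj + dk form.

In blades: q = -3 + \frac{2}{5} e_{1} - \frac{8}{3} e_{2} - \frac{7}{4} e_{12}.
Conjugation here is Clifford conjugation: the scalar is fixed and the grade-1 and grade-2 blades all flip sign, giving -3 - \frac{2}{5} e_{1} + \frac{8}{3} e_{2} + \frac{7}{4} e_{12}; translating back:
Answer: -3 - \frac{2}{5}i + \frac{8}{3}j + \frac{7}{4}k


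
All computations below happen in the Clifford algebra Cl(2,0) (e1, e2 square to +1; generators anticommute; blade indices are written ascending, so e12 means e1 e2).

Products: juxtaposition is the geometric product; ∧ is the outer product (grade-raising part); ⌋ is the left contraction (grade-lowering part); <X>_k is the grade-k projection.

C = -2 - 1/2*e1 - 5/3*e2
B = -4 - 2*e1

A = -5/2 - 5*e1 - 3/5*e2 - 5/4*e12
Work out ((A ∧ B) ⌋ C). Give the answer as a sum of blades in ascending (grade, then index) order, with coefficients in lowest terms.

step 1: 10 + 25*e1 + 12/5*e2 + 19/5*e12
step 2: -73/2 - 5*e1 - 50/3*e2
Answer: -73/2 - 5*e1 - 50/3*e2


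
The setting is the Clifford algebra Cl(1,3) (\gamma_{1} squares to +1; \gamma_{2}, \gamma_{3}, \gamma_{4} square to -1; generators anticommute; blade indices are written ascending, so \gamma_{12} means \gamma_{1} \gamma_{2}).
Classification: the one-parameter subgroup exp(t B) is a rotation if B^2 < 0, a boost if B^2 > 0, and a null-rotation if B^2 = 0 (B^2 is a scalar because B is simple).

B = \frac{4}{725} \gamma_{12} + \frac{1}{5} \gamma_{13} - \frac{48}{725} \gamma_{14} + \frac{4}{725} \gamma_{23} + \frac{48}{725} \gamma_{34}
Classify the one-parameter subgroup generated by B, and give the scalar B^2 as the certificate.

B^2 term by term: the squares give (\frac{4}{725})^2*(\gamma_{12})^2 + (\frac{1}{5})^2*(\gamma_{13})^2 + (-\frac{48}{725})^2*(\gamma_{14})^2 + (\frac{4}{725})^2*(\gamma_{23})^2 + (\frac{48}{725})^2*(\gamma_{34})^2 = \frac{16}{525625}*(+1) + \frac{1}{25}*(+1) + \frac{2304}{525625}*(+1) + \frac{16}{525625}*(-1) + \frac{2304}{525625}*(-1) = \frac{1}{25} (each basis 2-blade squares to minus the product of its generators' squares); cross terms between blades sharing an index anticommute and cancel; the commuting (index-disjoint) pairs give grade-4 terms 2*c*c'*(blade product), which cancel blade by blade — \gamma_{1234}: \frac{384}{525625} - \frac{384}{525625} = 0 — confirming B is simple. So B^2 = \frac{1}{25}.
Answer: boost, certificate B^2 = \frac{1}{25}. No conjugation can change B^2 = \frac{1}{25}; the sign gives the class.


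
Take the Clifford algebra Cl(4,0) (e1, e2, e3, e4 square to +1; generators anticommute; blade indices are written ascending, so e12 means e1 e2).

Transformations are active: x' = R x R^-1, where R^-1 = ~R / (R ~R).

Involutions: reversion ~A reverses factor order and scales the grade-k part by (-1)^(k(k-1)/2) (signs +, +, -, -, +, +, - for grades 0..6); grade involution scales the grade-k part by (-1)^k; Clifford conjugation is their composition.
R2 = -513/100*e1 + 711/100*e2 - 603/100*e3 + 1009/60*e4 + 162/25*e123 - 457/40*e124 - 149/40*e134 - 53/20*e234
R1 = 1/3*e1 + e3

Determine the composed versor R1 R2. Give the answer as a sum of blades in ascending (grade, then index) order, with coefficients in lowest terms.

Distribute over the terms of R1 (each basis-blade product reordered to ascending indices, repeated generators contracted through their squares):
(1/3*e1) R2 = -171/100 + 237/100*e12 - 201/100*e13 + 1009/180*e14 + 54/25*e23 - 457/120*e24 - 149/120*e34 - 53/60*e1234
(e3) R2 = -603/100 + 162/25*e12 + 513/100*e13 + 149/40*e14 - 711/100*e23 + 53/20*e24 + 1009/60*e34 - 457/40*e1234
Summing the partial products and collecting blades:
Answer: -387/50 + 177/20*e12 + 78/25*e13 + 3359/360*e14 - 99/20*e23 - 139/120*e24 + 623/40*e34 - 1477/120*e1234


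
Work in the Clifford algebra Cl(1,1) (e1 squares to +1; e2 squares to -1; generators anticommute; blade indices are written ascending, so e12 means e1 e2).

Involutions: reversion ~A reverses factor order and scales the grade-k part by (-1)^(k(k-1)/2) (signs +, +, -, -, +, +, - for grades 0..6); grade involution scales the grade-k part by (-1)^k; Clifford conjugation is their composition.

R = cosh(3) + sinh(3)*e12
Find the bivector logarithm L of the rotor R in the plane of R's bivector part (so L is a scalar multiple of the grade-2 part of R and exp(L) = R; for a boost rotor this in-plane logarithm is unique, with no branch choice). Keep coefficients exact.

The scalar part of R is cosh(3), giving the rapidity magnitude (cosh is even); the bivector part supplies orientation, its quotient by sinh of the rapidity is the plane, and L = rapidity * plane — unique in that plane, since flipping both signs leaves L unchanged.
Concretely: cosh(rapidity) = cosh(3) gives rapidity = ±3, and since rapidity/sinh(rapidity) is even the sign is immaterial: L = (rapidity/sinh(rapidity)) * <R>_2 = (3/sinh(3)) * <R>_2.
Answer: 3*e12


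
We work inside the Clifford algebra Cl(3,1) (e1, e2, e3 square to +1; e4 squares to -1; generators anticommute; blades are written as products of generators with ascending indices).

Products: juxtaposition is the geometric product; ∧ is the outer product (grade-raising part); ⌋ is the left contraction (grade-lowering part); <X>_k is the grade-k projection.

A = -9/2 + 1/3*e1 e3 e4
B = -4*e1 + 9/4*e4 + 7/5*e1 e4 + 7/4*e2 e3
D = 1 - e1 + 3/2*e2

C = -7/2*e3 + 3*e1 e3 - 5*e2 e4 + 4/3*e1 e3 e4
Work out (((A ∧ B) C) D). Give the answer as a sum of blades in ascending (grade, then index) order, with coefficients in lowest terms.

step 1: 18*e1 - 81/8*e4 - 63/10*e1 e4 - 63/8*e2 e3
step 2: 1251/16*e2 + 312/5*e3 + 63/8*e1 e2 - 99/2*e1 e3 - 5577/80*e3 e4 - 201/2*e1 e2 e4 - 2097/40*e1 e3 e4
step 3: 3753/32 + 189/16*e1 + 1377/16*e2 + 129/10*e3 + 1377/16*e1 e2 + 129/10*e1 e3 + 603/4*e1 e4 - 468/5*e2 e3 + 201/2*e2 e4 - 1383/80*e3 e4 + 297/4*e1 e2 e3 - 201/2*e1 e2 e4 + 1383/80*e1 e3 e4 - 16731/160*e2 e3 e4 - 6291/80*e1 e2 e3 e4
Answer: 3753/32 + 189/16*e1 + 1377/16*e2 + 129/10*e3 + 1377/16*e1 e2 + 129/10*e1 e3 + 603/4*e1 e4 - 468/5*e2 e3 + 201/2*e2 e4 - 1383/80*e3 e4 + 297/4*e1 e2 e3 - 201/2*e1 e2 e4 + 1383/80*e1 e3 e4 - 16731/160*e2 e3 e4 - 6291/80*e1 e2 e3 e4


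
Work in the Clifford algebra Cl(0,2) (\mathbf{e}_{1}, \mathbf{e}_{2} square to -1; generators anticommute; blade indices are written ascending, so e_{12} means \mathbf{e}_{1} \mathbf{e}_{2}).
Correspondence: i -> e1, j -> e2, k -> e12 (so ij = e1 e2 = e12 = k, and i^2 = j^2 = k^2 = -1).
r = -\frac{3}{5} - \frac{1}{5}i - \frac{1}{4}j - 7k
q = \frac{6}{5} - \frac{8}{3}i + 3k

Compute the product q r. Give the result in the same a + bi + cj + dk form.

In blades: q = \frac{6}{5} - \frac{8}{3} e_{1} + 3 e_{12}, r = -\frac{3}{5} - \frac{1}{5} e_{1} - \frac{1}{4} e_{2} - 7 e_{12}.
Distribute q over r term by term (generator squares from the signature, products reordered to ascending indices): (\frac{6}{5})*r = -\frac{18}{25} - \frac{6}{25} e_{1} - \frac{3}{10} e_{2} - \frac{42}{5} e_{12}; (-\frac{8}{3} e_{1})*r = -\frac{8}{15} + \frac{8}{5} e_{1} - \frac{56}{3} e_{2} + \frac{2}{3} e_{12}; (3 e_{12})*r = 21 + \frac{3}{4} e_{1} - \frac{3}{5} e_{2} - \frac{9}{5} e_{12}.
Sum: \frac{1481}{75} + \frac{211}{100} e_{1} - \frac{587}{30} e_{2} - \frac{143}{15} e_{12}; translating back through the correspondence:
Answer: \frac{1481}{75} + \frac{211}{100}i - \frac{587}{30}j - \frac{143}{15}k


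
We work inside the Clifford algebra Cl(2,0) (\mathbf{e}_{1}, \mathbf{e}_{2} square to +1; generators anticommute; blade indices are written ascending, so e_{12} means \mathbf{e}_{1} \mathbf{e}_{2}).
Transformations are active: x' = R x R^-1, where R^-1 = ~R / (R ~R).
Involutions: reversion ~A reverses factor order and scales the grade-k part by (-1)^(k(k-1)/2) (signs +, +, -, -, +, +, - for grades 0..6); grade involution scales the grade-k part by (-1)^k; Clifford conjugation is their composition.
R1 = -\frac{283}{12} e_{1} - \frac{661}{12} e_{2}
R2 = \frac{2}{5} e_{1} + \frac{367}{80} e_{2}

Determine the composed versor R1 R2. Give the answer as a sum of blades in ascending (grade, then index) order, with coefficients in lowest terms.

Distribute over the terms of R1 (each basis-blade product reordered to ascending indices, repeated generators contracted through their squares):
(-\frac{283}{12} e_{1}) R2 = -\frac{283}{30} - \frac{103861}{960} e_{12}
(-\frac{661}{12} e_{2}) R2 = -\frac{242587}{960} + \frac{661}{30} e_{12}
Summing the partial products and collecting blades:
Answer: -\frac{83881}{320} - \frac{82709}{960} e_{12}
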